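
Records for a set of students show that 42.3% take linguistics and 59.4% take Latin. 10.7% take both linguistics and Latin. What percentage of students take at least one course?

By inclusion-exclusion,
P(union) = 42.3 + 59.4 − 10.7 = 91.0%

91.0%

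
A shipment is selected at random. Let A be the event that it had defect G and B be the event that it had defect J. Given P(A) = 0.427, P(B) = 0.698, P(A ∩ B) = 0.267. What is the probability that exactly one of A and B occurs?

By inclusion–exclusion (exactly-one form):
P(exactly one) = 0.427 + 0.698 − 2·0.267 = 0.591

0.591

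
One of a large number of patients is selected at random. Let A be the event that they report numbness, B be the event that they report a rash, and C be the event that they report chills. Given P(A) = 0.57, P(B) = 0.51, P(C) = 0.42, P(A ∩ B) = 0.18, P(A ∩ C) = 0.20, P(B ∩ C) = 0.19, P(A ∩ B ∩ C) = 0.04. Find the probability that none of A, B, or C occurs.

0.03

Inclusion–exclusion gives
P(A ∪ B ∪ C) = 0.57 + 0.51 + 0.42 − 0.18 − 0.20 − 0.19 + 0.04 = 0.97
P(none) = 1 − 0.97 = 0.03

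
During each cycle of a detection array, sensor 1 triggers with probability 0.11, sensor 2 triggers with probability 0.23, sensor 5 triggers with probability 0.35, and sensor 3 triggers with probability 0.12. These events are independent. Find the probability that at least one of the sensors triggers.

0.6080084

P(none) = (1 − 0.11) × (1 − 0.23) × (1 − 0.35) × (1 − 0.12) = 0.89 × 0.77 × 0.65 × 0.88 = 0.3919916
P(at least one) = 1 − 0.3919916 = 0.6080084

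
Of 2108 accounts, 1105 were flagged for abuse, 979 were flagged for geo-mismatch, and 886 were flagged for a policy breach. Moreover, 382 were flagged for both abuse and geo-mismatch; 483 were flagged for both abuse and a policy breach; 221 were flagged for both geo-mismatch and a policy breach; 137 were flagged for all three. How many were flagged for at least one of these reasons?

|at least one| = 1105 + 979 + 886 − 382 − 483 − 221 + 137 = 2021

2021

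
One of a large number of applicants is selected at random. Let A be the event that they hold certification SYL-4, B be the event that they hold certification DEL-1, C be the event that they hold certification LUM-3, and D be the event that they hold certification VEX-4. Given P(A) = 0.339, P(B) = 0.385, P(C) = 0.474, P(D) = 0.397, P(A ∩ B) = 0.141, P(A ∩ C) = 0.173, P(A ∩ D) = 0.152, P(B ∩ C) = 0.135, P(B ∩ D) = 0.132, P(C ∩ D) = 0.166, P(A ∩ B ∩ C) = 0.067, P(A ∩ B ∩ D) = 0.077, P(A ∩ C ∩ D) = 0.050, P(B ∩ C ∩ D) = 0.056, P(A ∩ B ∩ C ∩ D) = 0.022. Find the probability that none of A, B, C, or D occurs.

By inclusion-exclusion,
P(A ∪ B ∪ C ∪ D) = 0.339 + 0.385 + 0.474 + 0.397 − 0.141 − 0.173 − 0.152 − 0.135 − 0.132 − 0.166 + 0.067 + 0.077 + 0.050 + 0.056 − 0.022 = 0.924
P(none) = 1 − 0.924 = 0.076

0.076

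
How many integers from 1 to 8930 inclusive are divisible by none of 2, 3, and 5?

2382

By inclusion-exclusion,
4465 + 2976 + 1786 − 1488 − 893 − 595 + 297 = 6548
8930 − 6548 = 2382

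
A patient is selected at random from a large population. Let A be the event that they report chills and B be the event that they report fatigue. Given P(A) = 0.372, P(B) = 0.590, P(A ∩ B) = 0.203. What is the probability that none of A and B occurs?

Using inclusion–exclusion:
P(A ∪ B) = 0.372 + 0.590 − 0.203 = 0.759
P(none) = 1 − 0.759 = 0.241

0.241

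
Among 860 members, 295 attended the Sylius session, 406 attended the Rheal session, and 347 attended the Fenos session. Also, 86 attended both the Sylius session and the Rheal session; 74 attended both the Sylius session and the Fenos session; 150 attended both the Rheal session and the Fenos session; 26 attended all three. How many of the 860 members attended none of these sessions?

96

|at least one| = 295 + 406 + 347 − 86 − 74 − 150 + 26 = 764
None: 860 − 764 = 96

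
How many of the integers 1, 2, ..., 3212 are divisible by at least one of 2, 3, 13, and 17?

2282

⌊3212/2⌋ + ⌊3212/3⌋ + ⌊3212/13⌋ + ⌊3212/17⌋ − ⌊3212/6⌋ − ⌊3212/26⌋ − ⌊3212/34⌋ − ⌊3212/39⌋ − ⌊3212/51⌋ − ⌊3212/221⌋ + ⌊3212/78⌋ + ⌊3212/102⌋ + ⌊3212/442⌋ + ⌊3212/663⌋ − ⌊3212/1326⌋ = 1606 + 1070 + 247 + 188 − 535 − 123 − 94 − 82 − 62 − 14 + 41 + 31 + 7 + 4 − 2 = 2282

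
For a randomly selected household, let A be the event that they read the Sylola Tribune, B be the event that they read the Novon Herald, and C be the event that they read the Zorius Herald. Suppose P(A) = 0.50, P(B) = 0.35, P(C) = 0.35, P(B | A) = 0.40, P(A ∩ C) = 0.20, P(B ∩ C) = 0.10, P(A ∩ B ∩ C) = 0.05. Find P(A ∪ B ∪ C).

0.75

P(A ∩ B) = P(A)·P(B|A) = 0.50 × 0.40 = 0.20
By inclusion-exclusion,
P(A ∪ B ∪ C) = 0.50 + 0.35 + 0.35 − 0.20 − 0.20 − 0.10 + 0.05 = 0.75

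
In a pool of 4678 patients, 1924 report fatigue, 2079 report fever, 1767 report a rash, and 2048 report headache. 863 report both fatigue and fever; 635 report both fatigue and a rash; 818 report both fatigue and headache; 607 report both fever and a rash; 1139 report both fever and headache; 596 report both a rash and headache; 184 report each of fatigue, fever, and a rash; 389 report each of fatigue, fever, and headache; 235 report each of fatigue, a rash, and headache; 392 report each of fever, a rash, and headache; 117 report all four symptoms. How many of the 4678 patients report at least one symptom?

By inclusion–exclusion:
N(≥1) = 1924 + 2079 + 1767 + 2048 − 863 − 635 − 818 − 607 − 1139 − 596 + 184 + 389 + 235 + 392 − 117 = 4243

4243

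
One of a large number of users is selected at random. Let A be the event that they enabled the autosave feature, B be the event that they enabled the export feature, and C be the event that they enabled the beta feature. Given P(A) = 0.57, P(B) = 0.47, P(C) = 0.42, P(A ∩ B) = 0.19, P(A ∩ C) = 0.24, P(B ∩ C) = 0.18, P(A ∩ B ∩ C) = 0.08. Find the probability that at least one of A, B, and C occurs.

0.93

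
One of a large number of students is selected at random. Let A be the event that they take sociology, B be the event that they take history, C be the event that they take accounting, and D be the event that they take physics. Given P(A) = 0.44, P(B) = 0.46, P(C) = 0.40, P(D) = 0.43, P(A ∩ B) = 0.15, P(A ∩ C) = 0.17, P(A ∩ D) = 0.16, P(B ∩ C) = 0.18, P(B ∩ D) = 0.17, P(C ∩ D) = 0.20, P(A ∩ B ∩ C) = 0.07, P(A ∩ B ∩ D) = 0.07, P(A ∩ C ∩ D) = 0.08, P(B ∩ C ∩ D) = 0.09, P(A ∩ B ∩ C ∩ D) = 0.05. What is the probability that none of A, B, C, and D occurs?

P(A ∪ B ∪ C ∪ D) = 0.44 + 0.46 + 0.40 + 0.43 − 0.15 − 0.17 − 0.16 − 0.18 − 0.17 − 0.20 + 0.07 + 0.07 + 0.08 + 0.09 − 0.05 = 0.96
P(none) = 1 − 0.96 = 0.04

0.04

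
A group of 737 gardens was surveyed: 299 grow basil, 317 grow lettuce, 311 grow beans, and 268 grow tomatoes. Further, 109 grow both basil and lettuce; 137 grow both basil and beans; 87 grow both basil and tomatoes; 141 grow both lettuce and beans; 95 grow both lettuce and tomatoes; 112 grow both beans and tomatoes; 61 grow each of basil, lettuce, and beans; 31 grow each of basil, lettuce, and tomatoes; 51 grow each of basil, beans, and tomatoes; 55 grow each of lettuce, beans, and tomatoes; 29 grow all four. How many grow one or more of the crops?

683

Using inclusion–exclusion:
N(≥1) = 299 + 317 + 311 + 268 − 109 − 137 − 87 − 141 − 95 − 112 + 61 + 31 + 51 + 55 − 29 = 683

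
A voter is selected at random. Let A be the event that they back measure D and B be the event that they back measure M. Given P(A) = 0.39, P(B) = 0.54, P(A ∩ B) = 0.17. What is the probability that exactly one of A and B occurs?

P(exactly one) = 0.39 + 0.54 − 2·0.17 = 0.59

0.59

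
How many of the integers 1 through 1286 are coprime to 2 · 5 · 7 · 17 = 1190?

414

643 + 257 + 183 + 75 − 128 − 91 − 37 − 36 − 15 − 10 + 18 + 7 + 5 + 2 − 1 = 872
1286 − 872 = 414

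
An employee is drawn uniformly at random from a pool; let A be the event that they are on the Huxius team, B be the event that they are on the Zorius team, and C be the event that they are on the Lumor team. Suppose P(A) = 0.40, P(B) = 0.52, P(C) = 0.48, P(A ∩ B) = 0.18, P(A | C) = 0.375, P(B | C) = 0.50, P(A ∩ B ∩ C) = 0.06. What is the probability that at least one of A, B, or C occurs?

P(A ∩ C) = P(C)·P(A|C) = 0.48 × 0.375 = 0.18
P(B ∩ C) = P(C)·P(B|C) = 0.48 × 0.50 = 0.24
P(A ∪ B ∪ C) = 0.40 + 0.52 + 0.48 − 0.18 − 0.18 − 0.24 + 0.06 = 0.86

0.86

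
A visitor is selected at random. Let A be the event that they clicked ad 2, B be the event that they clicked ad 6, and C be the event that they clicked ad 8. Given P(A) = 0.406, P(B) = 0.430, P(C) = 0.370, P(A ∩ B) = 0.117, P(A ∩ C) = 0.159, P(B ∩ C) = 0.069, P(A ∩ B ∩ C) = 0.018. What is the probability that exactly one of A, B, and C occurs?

By inclusion–exclusion (exactly-one form):
P(exactly one) = 0.406 + 0.430 + 0.370 − 2·0.117 − 2·0.159 − 2·0.069 + 3·0.018 = 0.570

0.570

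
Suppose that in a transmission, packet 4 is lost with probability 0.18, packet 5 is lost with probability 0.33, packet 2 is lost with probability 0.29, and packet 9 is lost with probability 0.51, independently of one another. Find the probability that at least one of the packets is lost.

Independence gives P(none) = ∏(1 − pᵢ).
P(none) = (1 − 0.18) × (1 − 0.33) × (1 − 0.29) × (1 − 0.51) = 0.82 × 0.67 × 0.71 × 0.49 = 0.19113626
P(at least one) = 1 − 0.19113626 = 0.80886374

0.80886374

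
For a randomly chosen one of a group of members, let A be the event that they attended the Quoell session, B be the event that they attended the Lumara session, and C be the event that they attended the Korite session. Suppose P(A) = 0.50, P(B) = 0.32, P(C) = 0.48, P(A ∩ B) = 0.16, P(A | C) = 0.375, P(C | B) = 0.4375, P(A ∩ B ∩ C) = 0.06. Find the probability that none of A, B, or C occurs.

0.12

P(A ∩ C) = P(C)·P(A|C) = 0.48 × 0.375 = 0.18
P(B ∩ C) = P(B)·P(C|B) = 0.32 × 0.4375 = 0.14
Inclusion–exclusion gives
P(A ∪ B ∪ C) = 0.50 + 0.32 + 0.48 − 0.16 − 0.18 − 0.14 + 0.06 = 0.88
P(none) = 1 − 0.88 = 0.12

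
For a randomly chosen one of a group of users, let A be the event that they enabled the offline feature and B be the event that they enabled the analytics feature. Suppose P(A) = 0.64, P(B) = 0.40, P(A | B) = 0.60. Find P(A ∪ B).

0.80

P(A ∩ B) = P(B)·P(A|B) = 0.40 × 0.60 = 0.24
P(A ∪ B) = 0.64 + 0.40 − 0.24 = 0.80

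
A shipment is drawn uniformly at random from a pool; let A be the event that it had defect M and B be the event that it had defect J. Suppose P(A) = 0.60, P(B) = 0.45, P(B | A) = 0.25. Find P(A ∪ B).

P(A ∩ B) = P(A)·P(B|A) = 0.60 × 0.25 = 0.15
By inclusion–exclusion:
P(A ∪ B) = 0.60 + 0.45 − 0.15 = 0.90

0.90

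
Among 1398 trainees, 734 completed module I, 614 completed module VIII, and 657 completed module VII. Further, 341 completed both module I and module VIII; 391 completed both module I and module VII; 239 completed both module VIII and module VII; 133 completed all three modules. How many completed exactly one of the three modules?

462

N(exactly one) = 734 + 614 + 657 − 2·341 − 2·391 − 2·239 + 3·133 = 462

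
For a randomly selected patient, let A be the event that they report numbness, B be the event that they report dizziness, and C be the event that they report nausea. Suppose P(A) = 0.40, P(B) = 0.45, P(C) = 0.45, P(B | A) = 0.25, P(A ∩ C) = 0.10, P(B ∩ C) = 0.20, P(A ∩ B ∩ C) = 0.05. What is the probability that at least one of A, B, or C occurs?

0.95

P(A ∩ B) = P(A)·P(B|A) = 0.40 × 0.25 = 0.10
Inclusion–exclusion gives
P(A ∪ B ∪ C) = 0.40 + 0.45 + 0.45 − 0.10 − 0.10 − 0.20 + 0.05 = 0.95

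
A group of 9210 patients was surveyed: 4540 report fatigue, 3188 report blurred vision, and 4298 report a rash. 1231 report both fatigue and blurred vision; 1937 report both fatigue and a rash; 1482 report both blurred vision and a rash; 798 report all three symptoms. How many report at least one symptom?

By inclusion-exclusion,
|union| = 4540 + 3188 + 4298 − 1231 − 1937 − 1482 + 798 = 8174

8174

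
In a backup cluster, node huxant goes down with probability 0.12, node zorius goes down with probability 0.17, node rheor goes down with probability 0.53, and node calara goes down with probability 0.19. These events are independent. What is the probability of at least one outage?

P(none) = (1 − 0.12) × (1 − 0.17) × (1 − 0.53) × (1 − 0.19) = 0.88 × 0.83 × 0.47 × 0.81 = 0.27806328
P(at least one) = 1 − 0.27806328 = 0.72193672

0.72193672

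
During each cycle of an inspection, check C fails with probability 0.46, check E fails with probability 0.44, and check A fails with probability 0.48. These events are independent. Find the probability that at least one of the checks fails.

P(none) = (1 − 0.46) × (1 − 0.44) × (1 − 0.48) = 0.54 × 0.56 × 0.52 = 0.157248
P(at least one) = 1 − 0.157248 = 0.842752

0.842752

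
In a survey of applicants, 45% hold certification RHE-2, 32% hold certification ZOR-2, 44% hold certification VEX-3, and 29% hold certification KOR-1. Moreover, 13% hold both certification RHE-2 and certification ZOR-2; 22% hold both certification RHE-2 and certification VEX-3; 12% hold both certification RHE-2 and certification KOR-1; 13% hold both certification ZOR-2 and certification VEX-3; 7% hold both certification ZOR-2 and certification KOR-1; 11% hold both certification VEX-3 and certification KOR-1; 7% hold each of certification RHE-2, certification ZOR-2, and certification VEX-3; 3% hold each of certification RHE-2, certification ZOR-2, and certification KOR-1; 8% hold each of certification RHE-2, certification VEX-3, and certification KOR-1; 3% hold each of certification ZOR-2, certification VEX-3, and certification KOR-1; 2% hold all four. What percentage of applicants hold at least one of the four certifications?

91%

P(at least one) = 45 + 32 + 44 + 29 − 13 − 22 − 12 − 13 − 7 − 11 + 7 + 3 + 8 + 3 − 2 = 91%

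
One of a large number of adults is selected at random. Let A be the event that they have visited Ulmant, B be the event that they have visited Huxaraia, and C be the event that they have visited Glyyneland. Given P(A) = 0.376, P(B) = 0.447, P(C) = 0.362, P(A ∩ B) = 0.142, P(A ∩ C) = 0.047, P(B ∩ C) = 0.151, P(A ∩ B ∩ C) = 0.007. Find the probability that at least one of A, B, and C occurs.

By inclusion–exclusion:
P(A ∪ B ∪ C) = 0.376 + 0.447 + 0.362 − 0.142 − 0.047 − 0.151 + 0.007 = 0.852

0.852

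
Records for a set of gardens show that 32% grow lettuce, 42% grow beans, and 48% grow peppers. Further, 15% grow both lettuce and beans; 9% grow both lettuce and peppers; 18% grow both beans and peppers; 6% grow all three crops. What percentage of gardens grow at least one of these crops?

By inclusion-exclusion,
P(union) = 32 + 42 + 48 − 15 − 9 − 18 + 6 = 86%

86%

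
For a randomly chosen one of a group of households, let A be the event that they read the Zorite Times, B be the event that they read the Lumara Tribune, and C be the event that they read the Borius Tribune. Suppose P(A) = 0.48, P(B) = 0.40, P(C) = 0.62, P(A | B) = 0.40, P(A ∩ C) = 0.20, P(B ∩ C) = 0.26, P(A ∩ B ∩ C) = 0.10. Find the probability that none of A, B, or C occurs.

P(A ∩ B) = P(B)·P(A|B) = 0.40 × 0.40 = 0.16
Apply inclusion-exclusion:
P(A ∪ B ∪ C) = 0.48 + 0.40 + 0.62 − 0.16 − 0.20 − 0.26 + 0.10 = 0.98
P(none) = 1 − 0.98 = 0.02

0.02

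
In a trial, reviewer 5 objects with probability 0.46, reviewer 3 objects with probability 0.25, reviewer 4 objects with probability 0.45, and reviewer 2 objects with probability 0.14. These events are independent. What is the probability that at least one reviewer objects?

P(none) = (1 − 0.46) × (1 − 0.25) × (1 − 0.45) × (1 − 0.14) = 0.54 × 0.75 × 0.55 × 0.86 = 0.191565
P(at least one) = 1 − 0.191565 = 0.808435

0.808435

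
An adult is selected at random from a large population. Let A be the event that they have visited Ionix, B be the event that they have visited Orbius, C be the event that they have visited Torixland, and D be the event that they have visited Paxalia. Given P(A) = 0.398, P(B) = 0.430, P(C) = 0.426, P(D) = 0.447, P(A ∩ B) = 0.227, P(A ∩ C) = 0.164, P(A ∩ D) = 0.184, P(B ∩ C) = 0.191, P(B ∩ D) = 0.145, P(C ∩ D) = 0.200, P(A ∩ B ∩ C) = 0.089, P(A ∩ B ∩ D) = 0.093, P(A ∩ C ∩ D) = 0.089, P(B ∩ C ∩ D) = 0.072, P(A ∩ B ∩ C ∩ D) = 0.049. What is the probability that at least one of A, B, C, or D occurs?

0.884

Apply inclusion-exclusion:
P(A ∪ B ∪ C ∪ D) = 0.398 + 0.430 + 0.426 + 0.447 − 0.227 − 0.164 − 0.184 − 0.191 − 0.145 − 0.200 + 0.089 + 0.093 + 0.089 + 0.072 − 0.049 = 0.884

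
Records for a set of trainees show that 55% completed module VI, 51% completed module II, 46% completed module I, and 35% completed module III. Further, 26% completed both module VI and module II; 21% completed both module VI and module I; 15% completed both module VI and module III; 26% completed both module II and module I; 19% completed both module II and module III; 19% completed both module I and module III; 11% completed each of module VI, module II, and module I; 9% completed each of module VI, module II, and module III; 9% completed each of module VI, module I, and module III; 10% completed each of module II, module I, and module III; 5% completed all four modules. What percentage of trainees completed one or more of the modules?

By inclusion–exclusion:
P(union) = 55 + 51 + 46 + 35 − 26 − 21 − 15 − 26 − 19 − 19 + 11 + 9 + 9 + 10 − 5 = 95%

95%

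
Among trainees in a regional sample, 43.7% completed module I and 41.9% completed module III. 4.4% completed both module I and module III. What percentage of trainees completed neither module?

18.8%

P(union) = 43.7 + 41.9 − 4.4 = 81.2%
P(none) = 100% − 81.2% = 18.8%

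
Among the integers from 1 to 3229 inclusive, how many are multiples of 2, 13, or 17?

By inclusion-exclusion,
floor(3229/2) + floor(3229/13) + floor(3229/17) − floor(3229/26) − floor(3229/34) − floor(3229/221) + floor(3229/442) = 1614 + 248 + 189 − 124 − 94 − 14 + 7 = 1826

1826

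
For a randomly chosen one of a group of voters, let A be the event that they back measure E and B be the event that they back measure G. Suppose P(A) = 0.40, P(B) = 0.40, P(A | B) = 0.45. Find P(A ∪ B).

0.62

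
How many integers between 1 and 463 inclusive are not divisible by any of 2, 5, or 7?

floor(463/2) + floor(463/5) + floor(463/7) − floor(463/10) − floor(463/14) − floor(463/35) + floor(463/70) = 231 + 92 + 66 − 46 − 33 − 13 + 6 = 303
463 − 303 = 160

160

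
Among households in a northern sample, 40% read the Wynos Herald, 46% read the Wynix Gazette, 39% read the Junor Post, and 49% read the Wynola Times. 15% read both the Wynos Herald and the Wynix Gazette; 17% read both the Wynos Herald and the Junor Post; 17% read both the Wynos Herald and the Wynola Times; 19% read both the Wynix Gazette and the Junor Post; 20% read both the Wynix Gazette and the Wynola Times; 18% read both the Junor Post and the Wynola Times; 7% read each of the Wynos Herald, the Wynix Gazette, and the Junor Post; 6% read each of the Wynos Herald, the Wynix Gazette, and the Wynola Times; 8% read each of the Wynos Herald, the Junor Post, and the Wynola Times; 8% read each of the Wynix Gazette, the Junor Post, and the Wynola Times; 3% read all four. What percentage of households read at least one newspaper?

By inclusion-exclusion,
P(at least one) = 40 + 46 + 39 + 49 − 15 − 17 − 17 − 19 − 20 − 18 + 7 + 6 + 8 + 8 − 3 = 94%

94%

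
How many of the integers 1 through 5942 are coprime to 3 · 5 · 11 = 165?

2882

floor(5942/3) + floor(5942/5) + floor(5942/11) − floor(5942/15) − floor(5942/33) − floor(5942/55) + floor(5942/165) = 1980 + 1188 + 540 − 396 − 180 − 108 + 36 = 3060
5942 − 3060 = 2882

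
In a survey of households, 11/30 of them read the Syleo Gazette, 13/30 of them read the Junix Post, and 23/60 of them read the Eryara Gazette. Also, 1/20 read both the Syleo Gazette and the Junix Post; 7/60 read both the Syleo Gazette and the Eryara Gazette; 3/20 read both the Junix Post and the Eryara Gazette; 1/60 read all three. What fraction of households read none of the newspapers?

7/60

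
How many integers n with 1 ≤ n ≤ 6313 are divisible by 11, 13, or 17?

By inclusion–exclusion:
573 + 485 + 371 − 44 − 33 − 28 + 2 = 1326

1326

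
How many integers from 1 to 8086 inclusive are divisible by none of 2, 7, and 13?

floor(8086/2) + floor(8086/7) + floor(8086/13) − floor(8086/14) − floor(8086/26) − floor(8086/91) + floor(8086/182) = 4043 + 1155 + 622 − 577 − 311 − 88 + 44 = 4888
8086 − 4888 = 3198

3198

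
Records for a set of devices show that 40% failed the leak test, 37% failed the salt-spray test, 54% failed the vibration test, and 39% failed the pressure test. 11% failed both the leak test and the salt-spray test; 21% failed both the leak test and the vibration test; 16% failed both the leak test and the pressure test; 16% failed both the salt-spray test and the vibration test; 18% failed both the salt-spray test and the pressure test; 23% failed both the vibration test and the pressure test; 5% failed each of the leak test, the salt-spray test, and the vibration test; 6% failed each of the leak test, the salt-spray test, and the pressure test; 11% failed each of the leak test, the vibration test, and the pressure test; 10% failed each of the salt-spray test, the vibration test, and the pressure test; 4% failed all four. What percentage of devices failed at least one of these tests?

By inclusion-exclusion,
P(≥1) = 40 + 37 + 54 + 39 − 11 − 21 − 16 − 16 − 18 − 23 + 5 + 6 + 11 + 10 − 4 = 93%

93%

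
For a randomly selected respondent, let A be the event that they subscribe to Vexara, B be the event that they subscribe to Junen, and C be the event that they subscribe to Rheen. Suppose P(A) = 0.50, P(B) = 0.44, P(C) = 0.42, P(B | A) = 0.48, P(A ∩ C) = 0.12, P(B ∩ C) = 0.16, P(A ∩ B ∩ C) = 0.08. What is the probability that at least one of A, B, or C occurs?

P(A ∩ B) = P(A)·P(B|A) = 0.50 × 0.48 = 0.24
By inclusion–exclusion:
P(A ∪ B ∪ C) = 0.50 + 0.44 + 0.42 − 0.24 − 0.12 − 0.16 + 0.08 = 0.92

0.92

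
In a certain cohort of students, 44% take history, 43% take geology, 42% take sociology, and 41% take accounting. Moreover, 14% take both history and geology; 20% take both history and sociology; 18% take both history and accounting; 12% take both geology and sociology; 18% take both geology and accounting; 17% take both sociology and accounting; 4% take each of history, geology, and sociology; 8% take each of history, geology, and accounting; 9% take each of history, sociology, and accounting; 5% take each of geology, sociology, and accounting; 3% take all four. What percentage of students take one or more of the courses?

P(at least one) = 44 + 43 + 42 + 41 − 14 − 20 − 18 − 12 − 18 − 17 + 4 + 8 + 9 + 5 − 3 = 94%

94%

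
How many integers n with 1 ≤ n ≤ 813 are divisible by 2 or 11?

Using inclusion–exclusion:
floor(813/2) + floor(813/11) − floor(813/22) = 406 + 73 − 36 = 443

443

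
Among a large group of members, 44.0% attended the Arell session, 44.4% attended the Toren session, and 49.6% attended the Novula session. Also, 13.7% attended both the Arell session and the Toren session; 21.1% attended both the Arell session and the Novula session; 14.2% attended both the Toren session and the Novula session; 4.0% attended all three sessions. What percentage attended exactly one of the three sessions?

52.0%

P(exactly one) = 44.0 + 44.4 + 49.6 − 2·13.7 − 2·21.1 − 2·14.2 + 3·4.0 = 52.0%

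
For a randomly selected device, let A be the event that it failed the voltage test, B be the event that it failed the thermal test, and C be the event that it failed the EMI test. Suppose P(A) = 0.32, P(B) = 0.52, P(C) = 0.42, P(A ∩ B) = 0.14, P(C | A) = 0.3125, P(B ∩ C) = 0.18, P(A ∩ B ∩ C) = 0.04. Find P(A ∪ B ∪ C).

0.88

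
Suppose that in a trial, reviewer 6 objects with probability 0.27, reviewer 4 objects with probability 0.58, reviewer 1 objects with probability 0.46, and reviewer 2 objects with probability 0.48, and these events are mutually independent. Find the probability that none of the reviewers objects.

0.08609328

Since the events are independent, P(none) is the product of the individual non-occurrence probabilities.
P(none) = (1 − 0.27) × (1 − 0.58) × (1 − 0.46) × (1 − 0.48) = 0.73 × 0.42 × 0.54 × 0.52 = 0.08609328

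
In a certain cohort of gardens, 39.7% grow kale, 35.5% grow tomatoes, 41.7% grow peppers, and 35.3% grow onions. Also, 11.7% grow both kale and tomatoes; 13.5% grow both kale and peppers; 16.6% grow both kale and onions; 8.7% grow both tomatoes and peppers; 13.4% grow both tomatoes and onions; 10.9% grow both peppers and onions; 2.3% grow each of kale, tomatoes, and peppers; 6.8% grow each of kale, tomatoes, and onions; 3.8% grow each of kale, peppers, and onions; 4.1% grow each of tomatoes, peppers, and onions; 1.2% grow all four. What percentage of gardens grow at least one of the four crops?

Inclusion–exclusion gives
P(union) = 39.7 + 35.5 + 41.7 + 35.3 − 11.7 − 13.5 − 16.6 − 8.7 − 13.4 − 10.9 + 2.3 + 6.8 + 3.8 + 4.1 − 1.2 = 93.2%

93.2%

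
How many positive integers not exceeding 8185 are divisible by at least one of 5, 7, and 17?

2903

By inclusion-exclusion,
⌊8185/5⌋ + ⌊8185/7⌋ + ⌊8185/17⌋ − ⌊8185/35⌋ − ⌊8185/85⌋ − ⌊8185/119⌋ + ⌊8185/595⌋ = 1637 + 1169 + 481 − 233 − 96 − 68 + 13 = 2903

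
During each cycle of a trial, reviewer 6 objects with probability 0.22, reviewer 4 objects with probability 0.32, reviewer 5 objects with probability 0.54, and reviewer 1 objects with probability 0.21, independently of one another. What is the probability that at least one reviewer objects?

0.80725264

P(none) = (1 − 0.22) × (1 − 0.32) × (1 − 0.54) × (1 − 0.21) = 0.78 × 0.68 × 0.46 × 0.79 = 0.19274736
P(at least one) = 1 − 0.19274736 = 0.80725264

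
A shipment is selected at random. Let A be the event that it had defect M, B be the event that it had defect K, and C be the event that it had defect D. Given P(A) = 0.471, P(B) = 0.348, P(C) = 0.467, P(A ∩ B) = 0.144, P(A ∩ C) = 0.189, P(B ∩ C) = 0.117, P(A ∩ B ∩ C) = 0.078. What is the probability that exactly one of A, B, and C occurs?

By inclusion–exclusion (exactly-one form):
P(exactly one) = 0.471 + 0.348 + 0.467 − 2·0.144 − 2·0.189 − 2·0.117 + 3·0.078 = 0.620

0.620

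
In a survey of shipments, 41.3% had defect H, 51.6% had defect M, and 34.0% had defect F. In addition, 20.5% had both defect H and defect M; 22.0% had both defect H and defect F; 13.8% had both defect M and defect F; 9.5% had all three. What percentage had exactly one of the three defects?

42.8%

Using the inclusion–exclusion count for exactly one event:
P(exactly one) = 41.3 + 51.6 + 34.0 − 2·20.5 − 2·22.0 − 2·13.8 + 3·9.5 = 42.8%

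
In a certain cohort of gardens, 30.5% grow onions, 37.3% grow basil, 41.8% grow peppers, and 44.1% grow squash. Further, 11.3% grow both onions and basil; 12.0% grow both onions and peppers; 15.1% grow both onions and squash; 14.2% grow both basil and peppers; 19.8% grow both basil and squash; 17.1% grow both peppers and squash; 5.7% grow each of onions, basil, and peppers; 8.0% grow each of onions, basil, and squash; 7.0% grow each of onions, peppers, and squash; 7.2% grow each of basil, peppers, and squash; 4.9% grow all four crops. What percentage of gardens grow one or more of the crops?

87.2%

Apply inclusion-exclusion:
P(union) = 30.5 + 37.3 + 41.8 + 44.1 − 11.3 − 12.0 − 15.1 − 14.2 − 19.8 − 17.1 + 5.7 + 8.0 + 7.0 + 7.2 − 4.9 = 87.2%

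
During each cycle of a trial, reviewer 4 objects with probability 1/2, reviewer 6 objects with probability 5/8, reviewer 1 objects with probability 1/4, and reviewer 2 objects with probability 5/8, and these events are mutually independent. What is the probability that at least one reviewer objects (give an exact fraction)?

485/512

P(none) = (1 − 1/2) × (1 − 5/8) × (1 − 1/4) × (1 − 5/8) = 1/2 × 3/8 × 3/4 × 3/8 = 27/512
P(at least one) = 1 − 27/512 = 485/512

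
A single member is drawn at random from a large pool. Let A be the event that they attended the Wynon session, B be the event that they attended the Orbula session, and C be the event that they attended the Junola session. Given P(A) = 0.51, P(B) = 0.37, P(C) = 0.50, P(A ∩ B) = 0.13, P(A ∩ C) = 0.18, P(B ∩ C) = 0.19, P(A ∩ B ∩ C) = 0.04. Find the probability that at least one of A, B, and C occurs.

0.92

Inclusion–exclusion gives
P(A ∪ B ∪ C) = 0.51 + 0.37 + 0.50 − 0.13 − 0.18 − 0.19 + 0.04 = 0.92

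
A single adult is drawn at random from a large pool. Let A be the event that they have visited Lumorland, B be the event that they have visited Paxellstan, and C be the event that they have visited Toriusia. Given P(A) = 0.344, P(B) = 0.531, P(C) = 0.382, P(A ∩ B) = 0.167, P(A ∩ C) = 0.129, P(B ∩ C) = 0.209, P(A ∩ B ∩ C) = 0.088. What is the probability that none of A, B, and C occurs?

0.160

Using inclusion–exclusion:
P(A ∪ B ∪ C) = 0.344 + 0.531 + 0.382 − 0.167 − 0.129 − 0.209 + 0.088 = 0.840
P(none) = 1 − 0.840 = 0.160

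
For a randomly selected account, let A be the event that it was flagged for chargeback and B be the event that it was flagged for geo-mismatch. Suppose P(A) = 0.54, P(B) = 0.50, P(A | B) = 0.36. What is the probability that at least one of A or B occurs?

0.86

P(A ∩ B) = P(B)·P(A|B) = 0.50 × 0.36 = 0.18
Apply inclusion-exclusion:
P(A ∪ B) = 0.54 + 0.50 − 0.18 = 0.86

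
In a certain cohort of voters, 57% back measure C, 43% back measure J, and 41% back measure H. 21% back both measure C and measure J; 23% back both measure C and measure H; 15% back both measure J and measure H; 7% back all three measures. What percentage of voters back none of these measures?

11%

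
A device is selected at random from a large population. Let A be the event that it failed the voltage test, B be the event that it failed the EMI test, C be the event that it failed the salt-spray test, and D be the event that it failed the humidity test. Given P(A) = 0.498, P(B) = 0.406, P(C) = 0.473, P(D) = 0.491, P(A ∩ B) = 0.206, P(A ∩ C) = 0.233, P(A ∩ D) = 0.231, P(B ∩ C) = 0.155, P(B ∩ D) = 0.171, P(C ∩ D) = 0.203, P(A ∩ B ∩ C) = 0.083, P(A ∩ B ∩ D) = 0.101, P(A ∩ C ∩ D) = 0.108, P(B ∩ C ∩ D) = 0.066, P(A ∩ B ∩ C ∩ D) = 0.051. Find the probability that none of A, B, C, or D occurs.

P(A ∪ B ∪ C ∪ D) = 0.498 + 0.406 + 0.473 + 0.491 − 0.206 − 0.233 − 0.231 − 0.155 − 0.171 − 0.203 + 0.083 + 0.101 + 0.108 + 0.066 − 0.051 = 0.976
P(none) = 1 − 0.976 = 0.024

0.024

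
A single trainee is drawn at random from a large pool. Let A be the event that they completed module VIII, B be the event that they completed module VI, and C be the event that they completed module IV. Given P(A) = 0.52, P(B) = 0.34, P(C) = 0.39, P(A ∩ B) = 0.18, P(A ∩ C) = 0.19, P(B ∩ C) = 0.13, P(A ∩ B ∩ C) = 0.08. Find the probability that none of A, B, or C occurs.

P(A ∪ B ∪ C) = 0.52 + 0.34 + 0.39 − 0.18 − 0.19 − 0.13 + 0.08 = 0.83
P(none) = 1 − 0.83 = 0.17

0.17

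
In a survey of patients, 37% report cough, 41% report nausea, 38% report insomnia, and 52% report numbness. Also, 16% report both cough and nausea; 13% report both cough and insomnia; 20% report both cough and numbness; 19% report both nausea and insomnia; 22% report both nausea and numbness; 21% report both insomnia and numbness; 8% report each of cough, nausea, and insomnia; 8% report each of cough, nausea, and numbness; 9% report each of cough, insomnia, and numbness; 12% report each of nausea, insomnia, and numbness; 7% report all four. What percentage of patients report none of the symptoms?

Using inclusion–exclusion:
P(union) = 37 + 41 + 38 + 52 − 16 − 13 − 20 − 19 − 22 − 21 + 8 + 8 + 9 + 12 − 7 = 87%
P(none) = 100% − 87% = 13%

13%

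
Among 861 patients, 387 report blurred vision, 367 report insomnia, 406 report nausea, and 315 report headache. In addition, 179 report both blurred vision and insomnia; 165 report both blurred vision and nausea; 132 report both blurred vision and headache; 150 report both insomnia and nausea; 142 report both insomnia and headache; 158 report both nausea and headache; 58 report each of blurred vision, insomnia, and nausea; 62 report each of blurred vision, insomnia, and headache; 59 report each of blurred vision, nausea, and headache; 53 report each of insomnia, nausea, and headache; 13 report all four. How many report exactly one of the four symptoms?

267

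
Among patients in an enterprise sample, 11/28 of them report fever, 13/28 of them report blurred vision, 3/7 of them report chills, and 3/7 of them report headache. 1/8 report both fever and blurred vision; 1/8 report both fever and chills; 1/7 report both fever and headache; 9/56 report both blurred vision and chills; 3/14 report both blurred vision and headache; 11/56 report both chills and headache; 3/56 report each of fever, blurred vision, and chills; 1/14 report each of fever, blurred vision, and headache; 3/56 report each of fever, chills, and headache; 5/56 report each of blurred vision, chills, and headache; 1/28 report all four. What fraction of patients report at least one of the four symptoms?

55/56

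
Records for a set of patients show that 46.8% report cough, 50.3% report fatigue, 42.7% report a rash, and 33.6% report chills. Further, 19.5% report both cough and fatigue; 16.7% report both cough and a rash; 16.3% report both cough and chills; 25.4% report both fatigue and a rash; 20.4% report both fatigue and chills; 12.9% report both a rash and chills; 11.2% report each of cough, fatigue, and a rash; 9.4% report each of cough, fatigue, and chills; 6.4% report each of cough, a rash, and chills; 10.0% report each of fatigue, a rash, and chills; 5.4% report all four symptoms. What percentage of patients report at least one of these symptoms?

93.8%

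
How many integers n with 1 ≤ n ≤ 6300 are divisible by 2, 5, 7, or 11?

4336

Using inclusion–exclusion:
floor(6300/2) + floor(6300/5) + floor(6300/7) + floor(6300/11) − floor(6300/10) − floor(6300/14) − floor(6300/22) − floor(6300/35) − floor(6300/55) − floor(6300/77) + floor(6300/70) + floor(6300/110) + floor(6300/154) + floor(6300/385) − floor(6300/770) = 3150 + 1260 + 900 + 572 − 630 − 450 − 286 − 180 − 114 − 81 + 90 + 57 + 40 + 16 − 8 = 4336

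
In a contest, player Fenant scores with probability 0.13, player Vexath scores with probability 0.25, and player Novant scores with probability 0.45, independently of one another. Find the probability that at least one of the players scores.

Since the events are independent, P(none) is the product of the individual non-occurrence probabilities.
P(none) = (1 − 0.13) × (1 − 0.25) × (1 − 0.45) = 0.87 × 0.75 × 0.55 = 0.358875
P(at least one) = 1 − 0.358875 = 0.641125

0.641125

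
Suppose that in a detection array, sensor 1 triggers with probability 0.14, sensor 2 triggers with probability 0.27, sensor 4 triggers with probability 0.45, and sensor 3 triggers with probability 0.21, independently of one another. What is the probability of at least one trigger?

Since the events are independent, P(none) is the product of the individual non-occurrence probabilities.
P(none) = (1 − 0.14) × (1 − 0.27) × (1 − 0.45) × (1 − 0.21) = 0.86 × 0.73 × 0.55 × 0.79 = 0.2727791
P(at least one) = 1 − 0.2727791 = 0.7272209

0.7272209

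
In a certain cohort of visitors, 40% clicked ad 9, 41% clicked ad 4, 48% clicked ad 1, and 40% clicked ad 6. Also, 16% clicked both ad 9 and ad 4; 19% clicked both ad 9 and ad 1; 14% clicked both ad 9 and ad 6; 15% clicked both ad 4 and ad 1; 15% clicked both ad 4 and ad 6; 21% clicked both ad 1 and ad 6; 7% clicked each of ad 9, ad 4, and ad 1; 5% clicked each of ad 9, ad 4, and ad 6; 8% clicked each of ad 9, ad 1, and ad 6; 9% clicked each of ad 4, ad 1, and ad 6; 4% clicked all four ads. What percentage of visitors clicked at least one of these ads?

P(union) = 40 + 41 + 48 + 40 − 16 − 19 − 14 − 15 − 15 − 21 + 7 + 5 + 8 + 9 − 4 = 94%

94%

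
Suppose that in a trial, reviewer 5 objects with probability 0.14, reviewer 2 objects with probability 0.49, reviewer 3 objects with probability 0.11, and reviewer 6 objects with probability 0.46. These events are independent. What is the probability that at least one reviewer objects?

0.78920884

P(none) = (1 − 0.14) × (1 − 0.49) × (1 − 0.11) × (1 − 0.46) = 0.86 × 0.51 × 0.89 × 0.54 = 0.21079116
P(at least one) = 1 − 0.21079116 = 0.78920884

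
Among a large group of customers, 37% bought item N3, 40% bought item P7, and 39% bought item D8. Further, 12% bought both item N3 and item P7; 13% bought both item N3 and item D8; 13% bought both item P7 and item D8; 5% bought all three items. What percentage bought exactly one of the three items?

Using the inclusion–exclusion count for exactly one event:
P(exactly one) = 37 + 40 + 39 − 2·12 − 2·13 − 2·13 + 3·5 = 55%

55%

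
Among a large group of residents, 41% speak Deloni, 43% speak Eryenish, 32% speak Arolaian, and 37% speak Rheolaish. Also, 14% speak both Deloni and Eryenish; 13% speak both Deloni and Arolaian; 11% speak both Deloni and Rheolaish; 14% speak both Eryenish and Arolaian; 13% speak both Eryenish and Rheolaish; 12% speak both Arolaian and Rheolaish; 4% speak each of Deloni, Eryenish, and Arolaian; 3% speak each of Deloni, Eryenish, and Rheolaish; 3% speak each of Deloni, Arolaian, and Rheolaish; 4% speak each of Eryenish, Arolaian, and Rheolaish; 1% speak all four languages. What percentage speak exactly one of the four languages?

37%

Using the inclusion–exclusion count for exactly one event:
P(exactly one) = 41 + 43 + 32 + 37 − 2·14 − 2·13 − 2·11 − 2·14 − 2·13 − 2·12 + 3·4 + 3·3 + 3·3 + 3·4 − 4·1 = 37%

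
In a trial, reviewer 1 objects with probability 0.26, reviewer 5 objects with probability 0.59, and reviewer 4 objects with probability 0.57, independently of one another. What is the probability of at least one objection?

0.869538

Independence gives P(none) = ∏(1 − pᵢ).
P(none) = (1 − 0.26) × (1 − 0.59) × (1 − 0.57) = 0.74 × 0.41 × 0.43 = 0.130462
P(at least one) = 1 − 0.130462 = 0.869538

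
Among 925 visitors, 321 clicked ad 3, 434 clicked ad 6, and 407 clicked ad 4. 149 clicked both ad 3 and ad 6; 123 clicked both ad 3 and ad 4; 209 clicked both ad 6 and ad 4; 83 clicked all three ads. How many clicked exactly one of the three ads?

449

By inclusion–exclusion (exactly-one form):
|exactly one| = 321 + 434 + 407 − 2·149 − 2·123 − 2·209 + 3·83 = 449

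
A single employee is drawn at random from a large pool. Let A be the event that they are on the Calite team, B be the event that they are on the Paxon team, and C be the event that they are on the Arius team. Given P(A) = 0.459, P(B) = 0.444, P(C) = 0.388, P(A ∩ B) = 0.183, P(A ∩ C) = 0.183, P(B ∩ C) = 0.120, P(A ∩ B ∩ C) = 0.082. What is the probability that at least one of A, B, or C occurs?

0.887

P(A ∪ B ∪ C) = 0.459 + 0.444 + 0.388 − 0.183 − 0.183 − 0.120 + 0.082 = 0.887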